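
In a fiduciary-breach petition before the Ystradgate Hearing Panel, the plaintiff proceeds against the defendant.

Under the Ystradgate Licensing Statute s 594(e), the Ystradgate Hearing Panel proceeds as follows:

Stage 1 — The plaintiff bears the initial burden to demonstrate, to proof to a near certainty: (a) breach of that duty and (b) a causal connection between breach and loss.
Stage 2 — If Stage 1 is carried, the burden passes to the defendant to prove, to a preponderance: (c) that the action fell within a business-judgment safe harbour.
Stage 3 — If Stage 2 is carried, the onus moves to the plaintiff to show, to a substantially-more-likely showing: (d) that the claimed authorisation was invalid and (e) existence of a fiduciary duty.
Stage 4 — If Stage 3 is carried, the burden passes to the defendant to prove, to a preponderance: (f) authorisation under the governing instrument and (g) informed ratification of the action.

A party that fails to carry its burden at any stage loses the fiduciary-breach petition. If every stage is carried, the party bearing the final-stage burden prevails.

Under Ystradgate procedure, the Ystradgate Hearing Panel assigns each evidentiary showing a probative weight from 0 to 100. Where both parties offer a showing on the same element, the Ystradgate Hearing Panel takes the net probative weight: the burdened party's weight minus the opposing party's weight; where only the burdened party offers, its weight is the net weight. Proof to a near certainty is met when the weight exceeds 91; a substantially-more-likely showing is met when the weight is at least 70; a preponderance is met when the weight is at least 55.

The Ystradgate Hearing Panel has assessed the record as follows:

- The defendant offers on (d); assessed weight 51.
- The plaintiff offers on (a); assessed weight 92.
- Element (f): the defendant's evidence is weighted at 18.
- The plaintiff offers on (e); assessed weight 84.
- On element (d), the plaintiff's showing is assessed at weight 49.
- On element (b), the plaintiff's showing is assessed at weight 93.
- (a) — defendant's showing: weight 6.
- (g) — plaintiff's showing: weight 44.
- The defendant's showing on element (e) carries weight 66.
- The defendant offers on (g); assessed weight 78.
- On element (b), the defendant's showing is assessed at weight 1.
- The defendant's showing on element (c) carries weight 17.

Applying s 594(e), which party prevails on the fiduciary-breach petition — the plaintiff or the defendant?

defendant

At Stage 1 the plaintiff must meet proof to a near certainty (weight exceeds 91): on (a) the weight is 92 less the opposing 6 gives net 86, which does not exceed 91, so (a) does not meet the standard; on (b) the weight is 93 less the opposing 1 gives net 92, which does exceed 91, so (b) meets the standard.
  Not every element is met, so the plaintiff fails to carry Stage 1.
So the defendant prevails.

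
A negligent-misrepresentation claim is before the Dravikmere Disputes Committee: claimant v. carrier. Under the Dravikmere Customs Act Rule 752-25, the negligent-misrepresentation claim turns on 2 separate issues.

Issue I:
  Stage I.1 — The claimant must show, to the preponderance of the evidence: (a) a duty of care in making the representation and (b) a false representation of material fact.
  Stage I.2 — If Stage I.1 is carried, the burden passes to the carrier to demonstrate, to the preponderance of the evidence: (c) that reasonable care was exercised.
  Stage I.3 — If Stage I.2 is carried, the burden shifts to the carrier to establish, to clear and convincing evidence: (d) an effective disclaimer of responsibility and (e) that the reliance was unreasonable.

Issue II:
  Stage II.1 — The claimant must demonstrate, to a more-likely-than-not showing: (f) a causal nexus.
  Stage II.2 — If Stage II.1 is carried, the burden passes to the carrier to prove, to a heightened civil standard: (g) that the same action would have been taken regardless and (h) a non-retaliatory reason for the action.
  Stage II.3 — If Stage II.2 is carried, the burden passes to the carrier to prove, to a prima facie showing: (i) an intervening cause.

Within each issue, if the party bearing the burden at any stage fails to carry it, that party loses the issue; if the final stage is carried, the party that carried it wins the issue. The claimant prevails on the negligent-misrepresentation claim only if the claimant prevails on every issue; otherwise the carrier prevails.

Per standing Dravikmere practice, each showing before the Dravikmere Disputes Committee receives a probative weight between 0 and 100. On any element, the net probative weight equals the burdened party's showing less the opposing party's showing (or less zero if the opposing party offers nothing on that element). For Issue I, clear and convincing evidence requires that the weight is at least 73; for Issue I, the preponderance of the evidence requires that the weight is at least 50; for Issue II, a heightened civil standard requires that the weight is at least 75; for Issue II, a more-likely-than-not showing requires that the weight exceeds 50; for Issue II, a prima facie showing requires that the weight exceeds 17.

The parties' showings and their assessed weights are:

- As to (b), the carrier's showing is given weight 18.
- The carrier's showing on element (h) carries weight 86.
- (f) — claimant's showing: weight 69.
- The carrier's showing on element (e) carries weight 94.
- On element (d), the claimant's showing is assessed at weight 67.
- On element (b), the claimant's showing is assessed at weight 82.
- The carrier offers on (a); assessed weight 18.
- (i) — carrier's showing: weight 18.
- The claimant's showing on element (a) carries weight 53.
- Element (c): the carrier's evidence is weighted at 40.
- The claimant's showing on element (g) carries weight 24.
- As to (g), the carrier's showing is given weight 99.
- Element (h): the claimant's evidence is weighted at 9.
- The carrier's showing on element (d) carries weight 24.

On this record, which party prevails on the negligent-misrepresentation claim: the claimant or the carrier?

— Issue I —
At Stage I.1 the claimant must meet the preponderance of the evidence (weight is at least 50): on (a) the weight is 53 less the opposing 18 gives net 35, < 50, so (a) does not meet the standard; on (b) the weight is 82 less the opposing 18 gives net 64, ≥ 50, so (b) meets the standard.
  Stage I.1 not carried; the claimant fails its burden.
The analysis ends at Stage I.1; the carrier prevails on this issue.
— Issue II —
At Stage II.1 the claimant must meet a more-likely-than-not showing (weight exceeds 50): on (f) the weight is 69, which does exceed 50, so (f) meets the standard.
  Stage II.1 is satisfied; the onus moves to the carrier.
At Stage II.2 the carrier must meet a heightened civil standard (weight is at least 75): on (g) the weight is 99 less the opposing 24 gives net 75, ≥ 75, so (g) meets the standard; on (h) the weight is 86 less the opposing 9 gives net 77, which does reach 75, so (h) meets the standard.
  Stage II.2 is satisfied; the carrier continues to bear the burden.
At Stage II.3 the carrier must meet a prima facie showing (weight exceeds 17): on (i) the weight is 18, which does exceed 17, so (i) meets the standard.
  The carrier carries the last stage.
All stages carried — the carrier prevails on this issue.
Per-issue: Issue I → carrier; Issue II → carrier. The claimant must prevail on every issue; overall, the carrier prevails.

carrier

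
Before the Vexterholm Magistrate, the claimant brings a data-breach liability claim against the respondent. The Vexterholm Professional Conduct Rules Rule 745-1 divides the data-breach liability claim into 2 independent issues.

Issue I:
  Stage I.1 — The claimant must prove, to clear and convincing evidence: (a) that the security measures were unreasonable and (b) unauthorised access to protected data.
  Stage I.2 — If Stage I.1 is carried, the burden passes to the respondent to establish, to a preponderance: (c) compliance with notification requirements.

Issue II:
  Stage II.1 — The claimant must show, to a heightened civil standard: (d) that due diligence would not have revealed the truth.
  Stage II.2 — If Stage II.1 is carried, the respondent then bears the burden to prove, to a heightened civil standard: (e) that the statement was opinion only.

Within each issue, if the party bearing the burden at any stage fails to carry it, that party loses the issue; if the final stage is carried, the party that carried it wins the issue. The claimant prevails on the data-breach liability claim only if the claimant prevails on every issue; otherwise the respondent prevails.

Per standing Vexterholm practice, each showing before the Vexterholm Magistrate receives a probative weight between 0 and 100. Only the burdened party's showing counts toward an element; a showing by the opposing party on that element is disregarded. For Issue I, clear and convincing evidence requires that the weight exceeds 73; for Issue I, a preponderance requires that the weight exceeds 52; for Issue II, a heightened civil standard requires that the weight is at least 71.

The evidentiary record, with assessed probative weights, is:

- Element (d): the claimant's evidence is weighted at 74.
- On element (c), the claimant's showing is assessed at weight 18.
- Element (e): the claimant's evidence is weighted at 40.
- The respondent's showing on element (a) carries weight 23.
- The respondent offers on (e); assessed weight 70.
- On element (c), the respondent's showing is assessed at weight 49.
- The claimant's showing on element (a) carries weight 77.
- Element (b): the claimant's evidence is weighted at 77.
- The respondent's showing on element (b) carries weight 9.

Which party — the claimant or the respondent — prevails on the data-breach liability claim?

— Issue I —
Stage I.1 — burden on claimant; standard: clear and convincing evidence (weight exceeds 73).
    (a): 77 (respondent's 23 disregarded) > 73 [met]
    (b): 77 (respondent's 9 disregarded) > 73 [met]
  Stage I.1 is satisfied; the onus moves to the respondent.
Stage I.2 — burden on respondent; standard: a preponderance (weight exceeds 52).
    (c): 49 (claimant's 18 disregarded) ≤ 52 [not met]
  The respondent does not carry Stage I.2.
The analysis ends at Stage I.2; the claimant prevails on this issue.
— Issue II —
At Stage II.1 the claimant must meet a heightened civil standard (weight is at least 71): on (d) the weight is 74, which does reach 71, so (d) meets the standard.
  Stage II.1 carried; the burden shifts to the respondent.
At Stage II.2 the respondent must meet a heightened civil standard (weight is at least 71): on (e) the weight is 70 (the claimant's 40 is given no effect), which does not reach 71, so (e) does not meet the standard.
  The respondent does not carry Stage II.2.
The analysis ends at Stage II.2; the claimant prevails on this issue.
Per-issue: Issue I → claimant; Issue II → claimant. The claimant must prevail on every issue; overall, the claimant prevails.

claimant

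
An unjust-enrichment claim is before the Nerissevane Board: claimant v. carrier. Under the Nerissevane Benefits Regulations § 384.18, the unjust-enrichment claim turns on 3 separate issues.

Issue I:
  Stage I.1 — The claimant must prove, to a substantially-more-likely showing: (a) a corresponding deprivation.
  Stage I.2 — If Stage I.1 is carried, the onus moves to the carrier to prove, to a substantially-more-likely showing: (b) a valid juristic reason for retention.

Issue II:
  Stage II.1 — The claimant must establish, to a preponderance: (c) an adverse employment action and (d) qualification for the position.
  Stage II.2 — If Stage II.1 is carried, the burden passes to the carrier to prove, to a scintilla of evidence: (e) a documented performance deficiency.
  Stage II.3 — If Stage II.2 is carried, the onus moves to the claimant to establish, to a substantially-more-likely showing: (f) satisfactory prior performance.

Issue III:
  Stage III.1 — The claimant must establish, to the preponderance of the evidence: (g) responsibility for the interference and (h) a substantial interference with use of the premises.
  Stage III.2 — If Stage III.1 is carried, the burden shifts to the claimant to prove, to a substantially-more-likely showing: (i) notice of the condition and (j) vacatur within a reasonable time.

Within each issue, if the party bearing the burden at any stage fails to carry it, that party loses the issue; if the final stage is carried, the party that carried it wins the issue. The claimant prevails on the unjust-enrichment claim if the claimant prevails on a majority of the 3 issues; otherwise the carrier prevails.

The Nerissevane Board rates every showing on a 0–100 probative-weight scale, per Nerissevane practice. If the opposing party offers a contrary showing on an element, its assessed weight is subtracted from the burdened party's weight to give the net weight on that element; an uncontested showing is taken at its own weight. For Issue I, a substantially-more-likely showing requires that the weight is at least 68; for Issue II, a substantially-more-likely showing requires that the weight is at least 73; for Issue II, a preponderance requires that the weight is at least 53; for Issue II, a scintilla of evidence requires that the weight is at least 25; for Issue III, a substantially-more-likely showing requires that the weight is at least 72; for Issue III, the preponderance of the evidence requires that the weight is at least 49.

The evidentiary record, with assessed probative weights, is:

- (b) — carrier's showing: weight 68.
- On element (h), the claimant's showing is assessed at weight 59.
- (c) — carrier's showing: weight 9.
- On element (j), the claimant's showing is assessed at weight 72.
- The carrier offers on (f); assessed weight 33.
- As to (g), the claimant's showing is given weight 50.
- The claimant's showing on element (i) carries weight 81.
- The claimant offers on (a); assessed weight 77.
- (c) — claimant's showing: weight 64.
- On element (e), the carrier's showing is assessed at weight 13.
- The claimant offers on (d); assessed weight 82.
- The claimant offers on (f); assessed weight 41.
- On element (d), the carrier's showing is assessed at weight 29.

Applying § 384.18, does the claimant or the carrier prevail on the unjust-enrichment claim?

— Issue I —
Stage I.1 — burden on claimant; standard: a substantially-more-likely showing (weight is at least 68).
    (a): 77 ≥ 68 [met]
  The claimant carries Stage I.1; the carrier now bears the burden.
Stage I.2 — burden on carrier; standard: a substantially-more-likely showing (weight is at least 68).
    (b): 68 ≥ 68 [met]
  All elements met at the final stage.
Every stage carried; the carrier prevails on this issue.
— Issue II —
Stage II.1 (claimant, a preponderance, weight is at least 53): (c) net 64−9=55 ≥ 53 — meets; (d) net 82−29=53 ≥ 53 — meets.
  Stage II.1 is satisfied; the onus moves to the carrier.
Stage II.2 (carrier, a scintilla of evidence, weight is at least 25): (e) 13 < 25 — fails.
  The carrier does not carry Stage II.2.
The claimant prevails on this issue.
— Issue III —
Stage III.1 (claimant, the preponderance of the evidence, weight is at least 49): (g) 50 ≥ 49 — meets; (h) 59 ≥ 49 — meets.
  Stage III.1 carried; the burden remains with the claimant.
Stage III.2 (claimant, a substantially-more-likely showing, weight is at least 72): (i) 81 ≥ 72 — meets; (j) 72 ≥ 72 — meets.
  All elements met at the final stage.
With every stage satisfied, the claimant prevails on this issue.
Per-issue: Issue I → carrier; Issue II → claimant; Issue III → claimant. The claimant must prevail on a majority of issues; overall, the claimant prevails.

claimant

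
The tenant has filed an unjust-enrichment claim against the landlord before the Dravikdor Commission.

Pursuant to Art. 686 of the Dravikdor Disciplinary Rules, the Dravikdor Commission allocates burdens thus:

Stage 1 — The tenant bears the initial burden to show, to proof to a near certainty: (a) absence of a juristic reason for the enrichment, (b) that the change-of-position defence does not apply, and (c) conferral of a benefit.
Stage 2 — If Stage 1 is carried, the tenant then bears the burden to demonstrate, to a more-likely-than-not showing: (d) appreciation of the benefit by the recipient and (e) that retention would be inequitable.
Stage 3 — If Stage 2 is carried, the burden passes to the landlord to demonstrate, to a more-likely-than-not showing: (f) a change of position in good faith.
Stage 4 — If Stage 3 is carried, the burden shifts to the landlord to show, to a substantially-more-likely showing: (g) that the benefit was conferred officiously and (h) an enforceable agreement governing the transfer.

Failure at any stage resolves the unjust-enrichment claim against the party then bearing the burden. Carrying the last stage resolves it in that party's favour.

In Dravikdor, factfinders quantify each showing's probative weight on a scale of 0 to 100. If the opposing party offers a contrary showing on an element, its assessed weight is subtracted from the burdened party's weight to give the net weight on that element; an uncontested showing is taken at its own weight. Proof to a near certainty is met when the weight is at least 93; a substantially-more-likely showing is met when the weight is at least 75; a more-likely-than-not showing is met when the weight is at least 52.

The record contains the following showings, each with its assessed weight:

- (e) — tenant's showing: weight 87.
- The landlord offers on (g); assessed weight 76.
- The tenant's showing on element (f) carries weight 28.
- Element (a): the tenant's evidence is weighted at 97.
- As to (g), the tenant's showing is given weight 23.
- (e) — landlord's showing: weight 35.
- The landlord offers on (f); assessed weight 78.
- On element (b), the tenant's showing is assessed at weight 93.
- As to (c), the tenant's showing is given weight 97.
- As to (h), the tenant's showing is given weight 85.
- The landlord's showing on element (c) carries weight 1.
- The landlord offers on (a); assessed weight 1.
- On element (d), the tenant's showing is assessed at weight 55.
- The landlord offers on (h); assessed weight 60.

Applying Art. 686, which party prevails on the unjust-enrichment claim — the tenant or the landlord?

tenant

At Stage 1 the tenant must meet proof to a near certainty (weight is at least 93): on (a) the weight is 97 less the opposing 1 gives net 96, ≥ 93, so (a) meets the standard; on (b) the weight is 93, which does reach 93, so (b) meets the standard; on (c) the weight is 97 less the opposing 1 gives net 96, ≥ 93, so (c) meets the standard.
  Stage 1 carried; the burden remains with the tenant.
At Stage 2 the tenant must meet a more-likely-than-not showing (weight is at least 52): on (d) the weight is 55, ≥ 52, so (d) meets the standard; on (e) the weight is 87 less the opposing 35 gives net 52, which does reach 52, so (e) meets the standard.
  Stage 2 is satisfied; the onus moves to the landlord.
At Stage 3 the landlord must meet a more-likely-than-not showing (weight is at least 52): on (f) the weight is 78 less the opposing 28 gives net 50, which does not reach 52, so (f) does not meet the standard.
  The landlord does not carry Stage 3.
The analysis ends at Stage 3; the tenant prevails.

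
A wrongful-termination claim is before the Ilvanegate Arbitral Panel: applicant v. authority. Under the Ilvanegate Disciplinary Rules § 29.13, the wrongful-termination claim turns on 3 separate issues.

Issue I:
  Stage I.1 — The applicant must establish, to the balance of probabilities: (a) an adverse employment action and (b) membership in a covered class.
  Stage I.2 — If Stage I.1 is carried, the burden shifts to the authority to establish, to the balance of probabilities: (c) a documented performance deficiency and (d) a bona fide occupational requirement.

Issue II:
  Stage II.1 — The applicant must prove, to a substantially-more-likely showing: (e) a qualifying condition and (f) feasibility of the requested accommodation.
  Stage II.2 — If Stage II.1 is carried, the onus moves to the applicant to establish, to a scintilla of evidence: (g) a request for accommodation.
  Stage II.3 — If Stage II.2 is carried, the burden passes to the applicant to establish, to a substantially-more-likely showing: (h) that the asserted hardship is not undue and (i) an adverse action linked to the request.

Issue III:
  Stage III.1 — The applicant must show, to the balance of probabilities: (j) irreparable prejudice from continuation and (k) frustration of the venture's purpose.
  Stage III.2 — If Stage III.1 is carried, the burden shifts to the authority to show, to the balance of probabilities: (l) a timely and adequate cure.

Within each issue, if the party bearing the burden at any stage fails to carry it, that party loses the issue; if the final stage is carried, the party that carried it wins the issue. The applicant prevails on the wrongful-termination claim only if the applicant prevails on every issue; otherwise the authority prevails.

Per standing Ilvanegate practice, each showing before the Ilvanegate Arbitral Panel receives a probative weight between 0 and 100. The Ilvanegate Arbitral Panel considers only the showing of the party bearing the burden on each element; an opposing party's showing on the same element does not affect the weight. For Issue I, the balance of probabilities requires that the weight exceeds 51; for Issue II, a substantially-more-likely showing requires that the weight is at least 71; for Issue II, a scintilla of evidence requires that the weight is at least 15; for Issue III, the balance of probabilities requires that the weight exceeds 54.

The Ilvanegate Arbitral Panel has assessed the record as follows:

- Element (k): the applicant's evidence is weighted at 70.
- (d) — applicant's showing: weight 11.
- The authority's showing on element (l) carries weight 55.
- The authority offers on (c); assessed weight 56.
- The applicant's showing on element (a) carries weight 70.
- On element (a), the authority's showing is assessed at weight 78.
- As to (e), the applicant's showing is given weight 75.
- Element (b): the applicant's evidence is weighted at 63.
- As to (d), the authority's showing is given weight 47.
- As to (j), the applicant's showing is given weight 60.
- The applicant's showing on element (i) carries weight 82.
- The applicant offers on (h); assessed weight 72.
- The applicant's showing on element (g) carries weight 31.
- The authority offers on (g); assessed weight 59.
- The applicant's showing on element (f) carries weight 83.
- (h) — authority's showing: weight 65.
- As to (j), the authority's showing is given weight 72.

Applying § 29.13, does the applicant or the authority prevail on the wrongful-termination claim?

— Issue I —
Stage I.1 — burden on applicant; standard: the balance of probabilities (weight exceeds 51).
    (a): 70 (authority's 78 disregarded) > 51 [met]
    (b): 63 > 51 [met]
  The applicant carries Stage I.1; the authority now bears the burden.
Stage I.2 — burden on authority; standard: the balance of probabilities (weight exceeds 51).
    (c): 56 > 51 [met]
    (d): 47 (applicant's 11 disregarded) ≤ 51 [not met]
  Stage I.2 not carried; the authority fails its burden.
The applicant prevails on this issue.
— Issue II —
Stage II.1 (applicant, a substantially-more-likely showing, weight is at least 71): (e) 75 ≥ 71 — meets; (f) 83 ≥ 71 — meets.
  Stage II.1 is satisfied; the applicant continues to bear the burden.
Stage II.2 (applicant, a scintilla of evidence, weight is at least 15): (g) 31 (authority's 59 disregarded) ≥ 15 — meets.
  All elements met. The applicant retains the burden for Stage II.3.
Stage II.3 (applicant, a substantially-more-likely showing, weight is at least 71): (h) 72 (authority's 65 disregarded) ≥ 71 — meets; (i) 82 ≥ 71 — meets.
  All elements met at the final stage.
Every stage carried; the applicant prevails on this issue.
— Issue III —
At Stage III.1 the applicant must meet the balance of probabilities (weight exceeds 54): on (j) the weight is 60 (the authority's 72 is given no effect), which does exceed 54, so (j) meets the standard; on (k) the weight is 70, > 54, so (k) meets the standard.
  All elements met. The burden passes to the authority.
At Stage III.2 the authority must meet the balance of probabilities (weight exceeds 54): on (l) the weight is 55, > 54, so (l) meets the standard.
  All elements met at the final stage.
With every stage satisfied, the authority prevails on this issue.
Per-issue: Issue I → applicant; Issue II → applicant; Issue III → authority. The applicant must prevail on every issue; overall, the authority prevails.

authority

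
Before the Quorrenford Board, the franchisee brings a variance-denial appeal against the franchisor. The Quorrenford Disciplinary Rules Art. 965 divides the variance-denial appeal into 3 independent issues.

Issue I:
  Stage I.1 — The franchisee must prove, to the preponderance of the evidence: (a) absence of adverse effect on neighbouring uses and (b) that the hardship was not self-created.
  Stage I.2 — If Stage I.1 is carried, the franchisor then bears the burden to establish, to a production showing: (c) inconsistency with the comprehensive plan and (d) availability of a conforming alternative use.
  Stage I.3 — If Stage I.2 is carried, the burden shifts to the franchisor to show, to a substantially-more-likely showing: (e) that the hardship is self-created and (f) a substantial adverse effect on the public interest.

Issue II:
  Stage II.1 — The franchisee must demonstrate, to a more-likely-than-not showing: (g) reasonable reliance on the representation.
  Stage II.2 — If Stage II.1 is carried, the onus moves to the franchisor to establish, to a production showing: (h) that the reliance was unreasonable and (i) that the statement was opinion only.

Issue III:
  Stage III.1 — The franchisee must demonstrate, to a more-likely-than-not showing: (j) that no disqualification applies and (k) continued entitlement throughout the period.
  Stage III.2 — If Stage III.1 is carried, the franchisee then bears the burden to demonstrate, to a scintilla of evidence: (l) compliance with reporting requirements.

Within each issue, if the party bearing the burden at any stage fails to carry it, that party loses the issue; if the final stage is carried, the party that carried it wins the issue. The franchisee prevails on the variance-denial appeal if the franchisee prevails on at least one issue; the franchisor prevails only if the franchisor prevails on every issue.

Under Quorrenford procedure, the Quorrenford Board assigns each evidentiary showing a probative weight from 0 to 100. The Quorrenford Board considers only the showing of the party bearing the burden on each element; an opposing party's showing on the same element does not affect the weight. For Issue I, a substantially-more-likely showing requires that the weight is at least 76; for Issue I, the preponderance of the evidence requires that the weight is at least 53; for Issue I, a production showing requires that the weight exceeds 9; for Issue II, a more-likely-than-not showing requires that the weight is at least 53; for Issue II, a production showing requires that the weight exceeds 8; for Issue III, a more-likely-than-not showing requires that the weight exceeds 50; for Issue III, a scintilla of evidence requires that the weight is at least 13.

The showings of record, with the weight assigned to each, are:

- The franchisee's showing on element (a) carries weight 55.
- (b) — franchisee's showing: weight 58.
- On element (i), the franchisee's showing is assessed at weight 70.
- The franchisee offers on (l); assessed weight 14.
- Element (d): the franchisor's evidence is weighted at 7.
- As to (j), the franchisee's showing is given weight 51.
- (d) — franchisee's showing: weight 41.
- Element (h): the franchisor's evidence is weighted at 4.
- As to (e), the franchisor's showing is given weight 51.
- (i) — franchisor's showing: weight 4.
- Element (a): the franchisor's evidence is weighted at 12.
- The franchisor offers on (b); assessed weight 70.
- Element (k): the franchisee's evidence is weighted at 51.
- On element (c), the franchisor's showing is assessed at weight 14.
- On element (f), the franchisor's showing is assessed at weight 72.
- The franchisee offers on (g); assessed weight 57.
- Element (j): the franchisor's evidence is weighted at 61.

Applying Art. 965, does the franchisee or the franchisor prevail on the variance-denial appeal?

franchisee

— Issue I —
At Stage I.1 the franchisee must meet the preponderance of the evidence (weight is at least 53): on (a) the weight is 55 (the franchisor's 12 is given no effect), ≥ 53, so (a) meets the standard; on (b) the weight is 58 (the franchisor's 70 is given no effect), ≥ 53, so (b) meets the standard.
  The franchisee carries Stage I.1; the franchisor now bears the burden.
At Stage I.2 the franchisor must meet a production showing (weight exceeds 9): on (c) the weight is 14, > 9, so (c) meets the standard; on (d) the weight is 7 (the franchisee's 41 is given no effect), which does not exceed 9, so (d) does not meet the standard.
  The franchisor does not carry Stage I.2.
The analysis ends at Stage I.2; the franchisee prevails on this issue.
— Issue II —
At Stage II.1 the franchisee must meet a more-likely-than-not showing (weight is at least 53): on (g) the weight is 57, which does reach 53, so (g) meets the standard.
  The franchisee carries Stage II.1; the franchisor now bears the burden.
At Stage II.2 the franchisor must meet a production showing (weight exceeds 8): on (h) the weight is 4, ≤ 8, so (h) does not meet the standard; on (i) the weight is 4 (the franchisee's 70 is given no effect), ≤ 8, so (i) does not meet the standard.
  The franchisor does not carry Stage II.2.
The franchisee prevails on this issue.
— Issue III —
Stage III.1 — burden on franchisee; standard: a more-likely-than-not showing (weight exceeds 50).
    (j): 51 (franchisor's 61 disregarded) > 50 [met]
    (k): 51 > 50 [met]
  All elements met. The franchisee retains the burden for Stage III.2.
Stage III.2 — burden on franchisee; standard: a scintilla of evidence (weight is at least 13).
    (l): 14 ≥ 13 [met]
  Stage III.2 carried; the final stage is satisfied.
All stages carried — the franchisee prevails on this issue.
Per-issue: Issue I → franchisee; Issue II → franchisee; Issue III → franchisee. The franchisee must prevail on at least one issue; overall, the franchisee prevails.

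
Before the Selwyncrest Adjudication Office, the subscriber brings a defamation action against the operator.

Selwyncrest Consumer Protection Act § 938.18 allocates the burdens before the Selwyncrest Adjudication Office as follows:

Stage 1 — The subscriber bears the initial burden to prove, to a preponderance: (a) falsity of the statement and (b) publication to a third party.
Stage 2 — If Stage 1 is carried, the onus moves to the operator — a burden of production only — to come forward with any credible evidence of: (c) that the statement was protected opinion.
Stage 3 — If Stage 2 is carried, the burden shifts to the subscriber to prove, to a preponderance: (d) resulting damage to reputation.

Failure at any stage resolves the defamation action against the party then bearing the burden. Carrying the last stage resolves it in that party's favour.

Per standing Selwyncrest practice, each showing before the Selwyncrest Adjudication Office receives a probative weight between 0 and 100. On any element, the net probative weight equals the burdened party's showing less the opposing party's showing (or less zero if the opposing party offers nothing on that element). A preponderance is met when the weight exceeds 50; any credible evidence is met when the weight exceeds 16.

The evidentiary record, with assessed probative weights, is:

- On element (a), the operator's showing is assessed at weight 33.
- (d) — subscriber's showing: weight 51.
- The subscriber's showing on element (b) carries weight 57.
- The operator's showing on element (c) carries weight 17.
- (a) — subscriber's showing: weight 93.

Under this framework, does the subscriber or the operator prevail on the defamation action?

Stage 1 — burden on subscriber; standard: a preponderance (weight exceeds 50).
    (a): 93 − 33 = 60 > 50 [met]
    (b): 57 > 50 [met]
  Stage 1 carried; the burden shifts to the operator.
Stage 2 — burden on operator; standard: any credible evidence (weight exceeds 16).
    (c): 17 > 16 [met]
  The operator carries Stage 2; the subscriber now bears the burden.
Stage 3 — burden on subscriber; standard: a preponderance (weight exceeds 50).
    (d): 51 > 50 [met]
  Stage 3 carried; the final stage is satisfied.
Every stage carried; the subscriber prevails.

subscriber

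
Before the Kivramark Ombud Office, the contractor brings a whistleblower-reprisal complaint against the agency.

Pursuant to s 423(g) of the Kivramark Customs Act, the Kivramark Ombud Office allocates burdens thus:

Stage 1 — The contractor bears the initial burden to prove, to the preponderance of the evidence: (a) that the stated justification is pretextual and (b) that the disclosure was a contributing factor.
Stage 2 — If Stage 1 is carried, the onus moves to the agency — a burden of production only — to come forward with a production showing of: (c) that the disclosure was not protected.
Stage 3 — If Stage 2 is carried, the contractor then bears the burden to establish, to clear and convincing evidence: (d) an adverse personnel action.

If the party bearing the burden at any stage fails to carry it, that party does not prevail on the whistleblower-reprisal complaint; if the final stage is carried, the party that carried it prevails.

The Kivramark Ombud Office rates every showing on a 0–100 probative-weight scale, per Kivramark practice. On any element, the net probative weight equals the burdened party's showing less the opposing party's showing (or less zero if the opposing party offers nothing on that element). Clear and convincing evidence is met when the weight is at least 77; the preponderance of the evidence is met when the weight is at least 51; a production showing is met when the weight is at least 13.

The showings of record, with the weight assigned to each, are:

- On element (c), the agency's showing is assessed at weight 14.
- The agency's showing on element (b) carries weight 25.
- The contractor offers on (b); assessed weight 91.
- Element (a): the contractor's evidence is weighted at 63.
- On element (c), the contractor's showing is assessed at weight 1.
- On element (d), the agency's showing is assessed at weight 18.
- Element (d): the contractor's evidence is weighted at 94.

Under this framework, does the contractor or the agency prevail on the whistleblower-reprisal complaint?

Stage 1 — burden on contractor; standard: the preponderance of the evidence (weight is at least 51).
    (a): 63 ≥ 51 [met]
    (b): 91 − 25 = 66 ≥ 51 [met]
  All elements met. The burden passes to the agency.
Stage 2 — burden on agency; standard: a production showing (weight is at least 13).
    (c): 14 − 1 = 13 ≥ 13 [met]
  The agency carries Stage 2; the contractor now bears the burden.
Stage 3 — burden on contractor; standard: clear and convincing evidence (weight is at least 77).
    (d): 94 − 18 = 76 < 77 [not met]
  Stage 3 not carried; the contractor fails its burden.
The analysis ends at Stage 3; the agency prevails.

agency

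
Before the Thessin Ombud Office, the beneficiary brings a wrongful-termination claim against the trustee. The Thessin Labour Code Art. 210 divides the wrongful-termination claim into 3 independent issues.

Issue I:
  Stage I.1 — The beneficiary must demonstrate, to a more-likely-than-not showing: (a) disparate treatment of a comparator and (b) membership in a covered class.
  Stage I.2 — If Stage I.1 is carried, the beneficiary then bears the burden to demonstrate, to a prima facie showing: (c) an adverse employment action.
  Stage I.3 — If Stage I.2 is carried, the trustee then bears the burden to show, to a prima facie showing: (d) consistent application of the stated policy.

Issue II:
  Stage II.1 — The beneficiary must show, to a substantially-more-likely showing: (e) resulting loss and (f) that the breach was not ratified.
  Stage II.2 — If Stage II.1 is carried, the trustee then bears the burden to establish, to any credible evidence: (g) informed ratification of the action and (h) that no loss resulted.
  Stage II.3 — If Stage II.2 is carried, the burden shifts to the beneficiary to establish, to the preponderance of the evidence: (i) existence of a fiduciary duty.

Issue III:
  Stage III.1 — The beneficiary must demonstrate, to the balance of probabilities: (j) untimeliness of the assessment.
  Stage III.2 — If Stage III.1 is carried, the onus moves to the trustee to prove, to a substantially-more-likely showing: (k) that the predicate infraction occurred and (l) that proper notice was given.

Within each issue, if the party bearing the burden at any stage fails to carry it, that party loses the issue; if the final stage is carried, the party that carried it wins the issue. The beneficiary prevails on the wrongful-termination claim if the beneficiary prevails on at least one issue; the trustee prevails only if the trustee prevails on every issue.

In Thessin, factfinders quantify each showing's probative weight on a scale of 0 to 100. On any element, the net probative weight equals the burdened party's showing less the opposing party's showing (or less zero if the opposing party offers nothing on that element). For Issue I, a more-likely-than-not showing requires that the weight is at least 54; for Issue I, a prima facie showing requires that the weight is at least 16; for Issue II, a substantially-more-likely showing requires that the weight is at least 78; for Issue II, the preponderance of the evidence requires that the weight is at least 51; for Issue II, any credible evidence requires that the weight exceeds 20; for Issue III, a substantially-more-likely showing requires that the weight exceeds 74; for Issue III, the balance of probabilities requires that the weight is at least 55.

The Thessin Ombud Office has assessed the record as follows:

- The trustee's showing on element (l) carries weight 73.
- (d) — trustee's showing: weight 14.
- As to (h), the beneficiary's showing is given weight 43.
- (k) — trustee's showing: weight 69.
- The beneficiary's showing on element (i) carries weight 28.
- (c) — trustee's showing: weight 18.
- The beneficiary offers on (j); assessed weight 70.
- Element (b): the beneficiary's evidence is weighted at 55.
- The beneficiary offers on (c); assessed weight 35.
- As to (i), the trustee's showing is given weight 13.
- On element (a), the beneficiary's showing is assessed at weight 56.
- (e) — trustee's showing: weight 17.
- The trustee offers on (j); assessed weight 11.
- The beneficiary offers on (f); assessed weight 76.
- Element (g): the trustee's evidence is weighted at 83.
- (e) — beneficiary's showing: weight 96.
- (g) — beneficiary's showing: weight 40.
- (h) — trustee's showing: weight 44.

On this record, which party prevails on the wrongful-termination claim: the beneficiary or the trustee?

beneficiary

— Issue I —
At Stage I.1 the beneficiary must meet a more-likely-than-not showing (weight is at least 54): on (a) the weight is 56, which does reach 54, so (a) meets the standard; on (b) the weight is 55, which does reach 54, so (b) meets the standard.
  All elements met. The beneficiary retains the burden for Stage I.2.
At Stage I.2 the beneficiary must meet a prima facie showing (weight is at least 16): on (c) the weight is 35 less the opposing 18 gives net 17, ≥ 16, so (c) meets the standard.
  Stage I.2 carried; the burden shifts to the trustee.
At Stage I.3 the trustee must meet a prima facie showing (weight is at least 16): on (d) the weight is 14, < 16, so (d) does not meet the standard.
  Stage I.3 not carried; the trustee fails its burden.
The beneficiary prevails on this issue.
— Issue II —
At Stage II.1 the beneficiary must meet a substantially-more-likely showing (weight is at least 78): on (e) the weight is 96 less the opposing 17 gives net 79, ≥ 78, so (e) meets the standard; on (f) the weight is 76, which does not reach 78, so (f) does not meet the standard.
  Not every element is met, so the beneficiary fails to carry Stage II.1.
The trustee prevails on this issue.
— Issue III —
At Stage III.1 the beneficiary must meet the balance of probabilities (weight is at least 55): on (j) the weight is 70 less the opposing 11 gives net 59, which does reach 55, so (j) meets the standard.
  All elements met. The burden passes to the trustee.
At Stage III.2 the trustee must meet a substantially-more-likely showing (weight exceeds 74): on (k) the weight is 69, which does not exceed 74, so (k) does not meet the standard; on (l) the weight is 73, ≤ 74, so (l) does not meet the standard.
  Stage III.2 not carried; the trustee fails its burden.
So the beneficiary prevails on this issue.
Per-issue: Issue I → beneficiary; Issue II → trustee; Issue III → beneficiary. The beneficiary must prevail on at least one issue; overall, the beneficiary prevails.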